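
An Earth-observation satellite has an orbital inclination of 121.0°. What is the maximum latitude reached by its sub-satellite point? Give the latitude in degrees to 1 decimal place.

Retrograde orbit: the ground track reaches ±(180° − i) = ±(180 − 121.0) = ±59.0°.

59.0°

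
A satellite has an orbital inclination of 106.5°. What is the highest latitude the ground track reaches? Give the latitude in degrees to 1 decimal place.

Retrograde orbit: the ground track reaches ±(180° − i) = ±(180 − 106.5) = ±73.5°.

73.5°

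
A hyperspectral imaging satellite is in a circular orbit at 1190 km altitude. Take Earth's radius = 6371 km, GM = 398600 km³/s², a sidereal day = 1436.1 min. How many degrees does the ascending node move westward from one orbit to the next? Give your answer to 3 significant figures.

Semi-major axis a = 6371 + 1190 = 7561 km. Period T = 2π√(a³/μ) = 2π√(7561³/398600) = 6543.0 s = 109.05 min.
During one orbit Earth rotates (6543.0 / 86166) × 360° = 27.34°.

27.3°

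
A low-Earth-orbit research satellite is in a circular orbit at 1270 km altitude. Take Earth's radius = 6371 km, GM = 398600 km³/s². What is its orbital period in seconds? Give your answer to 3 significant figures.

6650 seconds

Semi-major axis a = 6371 + 1270 = 7641 km. Period T = 2π√(a³/μ) = 2π√(7641³/398600) = 6647.2 s = 110.79 min.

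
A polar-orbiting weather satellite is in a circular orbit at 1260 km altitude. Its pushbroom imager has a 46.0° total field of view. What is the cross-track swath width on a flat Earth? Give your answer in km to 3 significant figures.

1070 km

Half-angle = 46.0°/2 = 23°.
Swath width ≈ 2h·tan(θ/2) = 2 × 1260 × tan(23°) = 1069.7 km.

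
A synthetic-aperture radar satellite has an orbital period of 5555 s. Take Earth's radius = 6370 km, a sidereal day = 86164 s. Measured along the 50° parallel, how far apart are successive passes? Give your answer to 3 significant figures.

1660 km

Node shift per orbit = (5555.0/86164) × 360° = 23.21°.
Equatorial spacing = 23.21 × 111.2 km/° = 2580 km.
At 50° latitude, spacing = 2580 × cos(50°) = 1659 km.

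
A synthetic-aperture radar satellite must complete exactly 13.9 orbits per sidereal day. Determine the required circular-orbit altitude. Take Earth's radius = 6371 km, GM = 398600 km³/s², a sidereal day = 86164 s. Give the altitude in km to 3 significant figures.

922 km

Required period T = 86164 / 13.9 = 6198.8 s.
From T = 2π√(a³/μ): a = (μ T²/4π²)^(1/3) = (398600 × 6198.8² / 4π²)^(1/3) = 7293 km.
Altitude h = a − R = 7293 − 6371 = 922 km.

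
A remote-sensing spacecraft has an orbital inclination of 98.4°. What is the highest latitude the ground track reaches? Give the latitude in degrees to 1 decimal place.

81.6°

Retrograde orbit: the ground track reaches ±(180° − i) = ±(180 − 98.4) = ±81.6°.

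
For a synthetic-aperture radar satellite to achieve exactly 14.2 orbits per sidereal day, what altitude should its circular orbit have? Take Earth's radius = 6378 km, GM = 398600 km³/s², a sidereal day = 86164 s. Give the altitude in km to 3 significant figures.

812 km

Required period T = 86164 / 14.2 = 6067.9 s.
From T = 2π√(a³/μ): a = (μ T²/4π²)^(1/3) = (398600 × 6067.9² / 4π²)^(1/3) = 7190 km.
Altitude h = a − R = 7190 − 6378 = 812 km.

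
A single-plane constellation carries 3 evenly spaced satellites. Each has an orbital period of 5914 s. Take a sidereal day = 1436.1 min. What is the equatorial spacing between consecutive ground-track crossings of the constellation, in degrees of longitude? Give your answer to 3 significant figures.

Single-satellite node shift = (5914.0/86166) × 360° = 24.71°.
With 3 satellites evenly phased, successive equator crossings are 24.71/3 = 8.236° apart.

8.24°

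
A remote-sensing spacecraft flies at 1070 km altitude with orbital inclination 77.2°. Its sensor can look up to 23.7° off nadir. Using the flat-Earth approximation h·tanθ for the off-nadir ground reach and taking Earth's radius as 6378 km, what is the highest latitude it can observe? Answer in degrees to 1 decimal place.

81.4°

For a prograde orbit the ground track reaches latitude ±i = ±77.2°.
Sensor half-swath on the ground ≈ 1070·tan(23.7°) = 470 km = 4.22° of latitude.
Maximum observable latitude ≈ 77.2 + 4.22 = 81.4°.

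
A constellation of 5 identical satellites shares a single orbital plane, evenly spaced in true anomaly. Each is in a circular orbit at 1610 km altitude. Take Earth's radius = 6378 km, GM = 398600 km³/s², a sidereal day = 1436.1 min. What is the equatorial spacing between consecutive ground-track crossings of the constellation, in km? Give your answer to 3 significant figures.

Semi-major axis a = 6378 + 1610 = 7988 km. Period T = 2π√(a³/μ) = 2π√(7988³/398600) = 7105.1 s = 118.42 min.
Single-satellite node shift = (7105.1/86166) × 360° = 29.68°.
With 5 satellites evenly phased, successive equator crossings are 29.68/5 = 5.937° apart.
That is 5.937 × 111.3 = 661 km at the equator.

661 km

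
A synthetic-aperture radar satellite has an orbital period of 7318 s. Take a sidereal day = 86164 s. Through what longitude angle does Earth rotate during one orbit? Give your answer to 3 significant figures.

30.6°

During one orbit Earth rotates (7318.0 / 86164) × 360° = 30.58°.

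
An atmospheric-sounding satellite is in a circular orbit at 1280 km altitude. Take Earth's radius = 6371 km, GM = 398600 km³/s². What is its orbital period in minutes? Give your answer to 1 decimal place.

Semi-major axis a = 6371 + 1280 = 7651 km. Period T = 2π√(a³/μ) = 2π√(7651³/398600) = 6660.2 s = 111.00 min.

111.0 min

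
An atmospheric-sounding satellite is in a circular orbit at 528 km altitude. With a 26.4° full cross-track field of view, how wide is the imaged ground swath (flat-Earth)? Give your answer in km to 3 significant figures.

Half-angle = 26.4°/2 = 13.2°.
Swath width ≈ 2h·tan(θ/2) = 2 × 528 × tan(13.2°) = 247.7 km.

248 km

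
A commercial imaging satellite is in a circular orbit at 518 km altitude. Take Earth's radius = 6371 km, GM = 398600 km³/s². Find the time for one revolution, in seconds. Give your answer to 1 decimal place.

Semi-major axis a = 6371 + 518 = 6889 km. Period T = 2π√(a³/μ) = 2π√(6889³/398600) = 5690.4 s = 94.84 min.

5690.4 seconds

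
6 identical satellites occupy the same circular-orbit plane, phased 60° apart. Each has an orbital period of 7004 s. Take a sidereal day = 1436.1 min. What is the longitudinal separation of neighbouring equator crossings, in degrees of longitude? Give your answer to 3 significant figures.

Single-satellite node shift = (7004.0/86166) × 360° = 29.26°.
With 6 satellites evenly phased, successive equator crossings are 29.26/6 = 4.877° apart.

4.88°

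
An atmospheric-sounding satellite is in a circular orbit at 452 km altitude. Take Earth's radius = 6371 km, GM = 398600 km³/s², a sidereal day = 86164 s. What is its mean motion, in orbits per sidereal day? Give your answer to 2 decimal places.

15.36

Semi-major axis a = 6371 + 452 = 6823 km. Period T = 2π√(a³/μ) = 2π√(6823³/398600) = 5608.9 s = 93.48 min.
Orbits per sidereal day = 86164 / 5608.9 = 15.362.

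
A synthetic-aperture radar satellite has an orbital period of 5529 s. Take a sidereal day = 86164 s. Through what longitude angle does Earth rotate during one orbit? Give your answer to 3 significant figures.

During one orbit Earth rotates (5529.0 / 86164) × 360° = 23.10°.

23.1°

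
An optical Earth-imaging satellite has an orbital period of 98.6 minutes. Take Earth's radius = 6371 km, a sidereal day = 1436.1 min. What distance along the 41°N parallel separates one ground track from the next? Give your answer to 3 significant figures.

T = 98.6 min = 5916.0 s.
Node shift per orbit = (5916.0/86166) × 360° = 24.72°.
Equatorial spacing = 24.72 × 111.2 km/° = 2748 km.
At 41° latitude, spacing = 2748 × cos(41°) = 2074 km.

2070 km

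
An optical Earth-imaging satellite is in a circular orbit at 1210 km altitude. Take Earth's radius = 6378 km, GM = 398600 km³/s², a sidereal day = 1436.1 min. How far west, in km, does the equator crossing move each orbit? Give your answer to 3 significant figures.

3060 km

Semi-major axis a = 6378 + 1210 = 7588 km. Period T = 2π√(a³/μ) = 2π√(7588³/398600) = 6578.1 s = 109.64 min.
During one orbit Earth rotates (6578.1 / 86166) × 360° = 27.48°.
At the equator that is 27.48° × (2π·6378/360) km/° = 27.48 × 111.3 = 3059 km.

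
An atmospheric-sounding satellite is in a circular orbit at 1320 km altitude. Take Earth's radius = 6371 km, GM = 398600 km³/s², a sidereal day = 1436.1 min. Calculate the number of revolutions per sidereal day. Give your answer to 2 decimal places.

Semi-major axis a = 6371 + 1320 = 7691 km. Period T = 2π√(a³/μ) = 2π√(7691³/398600) = 6712.5 s = 111.88 min.
Orbits per sidereal day = 86166 / 6712.5 = 12.837.

12.84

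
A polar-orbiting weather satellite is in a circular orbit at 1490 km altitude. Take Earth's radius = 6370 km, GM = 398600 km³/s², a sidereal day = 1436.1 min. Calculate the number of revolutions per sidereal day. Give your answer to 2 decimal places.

Semi-major axis a = 6370 + 1490 = 7860 km. Period T = 2π√(a³/μ) = 2π√(7860³/398600) = 6935.0 s = 115.58 min.
Orbits per sidereal day = 86166 / 6935.0 = 12.425.

12.42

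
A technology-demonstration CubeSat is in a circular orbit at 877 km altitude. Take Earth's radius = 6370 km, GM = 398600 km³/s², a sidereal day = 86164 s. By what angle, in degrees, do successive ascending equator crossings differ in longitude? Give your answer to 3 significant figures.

25.7°

Semi-major axis a = 6370 + 877 = 7247 km. Period T = 2π√(a³/μ) = 2π√(7247³/398600) = 6139.7 s = 102.33 min.
During one orbit Earth rotates (6139.7 / 86164) × 360° = 25.65°.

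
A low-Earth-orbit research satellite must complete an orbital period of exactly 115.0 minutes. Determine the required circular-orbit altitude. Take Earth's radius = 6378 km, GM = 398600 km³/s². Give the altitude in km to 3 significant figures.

T = 115.0 min = 6900.0 s.
From T = 2π√(a³/μ): a = (μ T²/4π²)^(1/3) = (398600 × 6900.0² / 4π²)^(1/3) = 7834 km.
Altitude h = a − R = 7834 − 6378 = 1456 km.

1460 km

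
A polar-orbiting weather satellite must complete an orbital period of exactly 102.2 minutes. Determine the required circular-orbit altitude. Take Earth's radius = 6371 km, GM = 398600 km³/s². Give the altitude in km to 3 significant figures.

T = 102.2 min = 6132.0 s.
From T = 2π√(a³/μ): a = (μ T²/4π²)^(1/3) = (398600 × 6132.0² / 4π²)^(1/3) = 7241 km.
Altitude h = a − R = 7241 − 6371 = 870 km.

870 km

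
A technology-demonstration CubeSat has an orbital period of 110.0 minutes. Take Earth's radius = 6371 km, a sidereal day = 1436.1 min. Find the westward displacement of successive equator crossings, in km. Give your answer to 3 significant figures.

3070 km

T = 110.0 min = 6600.0 s.
During one orbit Earth rotates (6600.0 / 86166) × 360° = 27.57°.
At the equator that is 27.57° × (2π·6371/360) km/° = 27.57 × 111.2 = 3066 km.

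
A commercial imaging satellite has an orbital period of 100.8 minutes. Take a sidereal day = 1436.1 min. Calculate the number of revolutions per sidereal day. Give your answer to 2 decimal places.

T = 100.8 min = 6048.0 s.
Orbits per sidereal day = 86166 / 6048.0 = 14.247.

14.25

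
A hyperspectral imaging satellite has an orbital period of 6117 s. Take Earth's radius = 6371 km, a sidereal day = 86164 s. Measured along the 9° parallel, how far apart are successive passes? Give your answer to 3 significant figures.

Node shift per orbit = (6117.0/86164) × 360° = 25.56°.
Equatorial spacing = 25.56 × 111.2 km/° = 2842 km.
At 9° latitude, spacing = 2842 × cos(9°) = 2807 km.

2810 km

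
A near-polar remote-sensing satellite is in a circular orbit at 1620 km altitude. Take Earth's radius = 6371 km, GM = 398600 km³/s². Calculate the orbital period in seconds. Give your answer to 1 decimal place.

7109.1 seconds

Semi-major axis a = 6371 + 1620 = 7991 km. Period T = 2π√(a³/μ) = 2π√(7991³/398600) = 7109.1 s = 118.48 min.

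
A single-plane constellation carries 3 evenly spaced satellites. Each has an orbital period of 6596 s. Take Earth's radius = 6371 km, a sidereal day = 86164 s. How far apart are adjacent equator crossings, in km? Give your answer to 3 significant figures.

1020 km

Single-satellite node shift = (6596.0/86164) × 360° = 27.56°.
With 3 satellites evenly phased, successive equator crossings are 27.56/3 = 9.186° apart.
That is 9.186 × 111.2 = 1021 km at the equator.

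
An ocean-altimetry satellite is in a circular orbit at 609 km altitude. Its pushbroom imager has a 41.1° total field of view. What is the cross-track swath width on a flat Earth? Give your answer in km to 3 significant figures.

457 km

Half-angle = 41.1°/2 = 20.55°.
Swath width ≈ 2h·tan(θ/2) = 2 × 609 × tan(20.55°) = 456.6 km.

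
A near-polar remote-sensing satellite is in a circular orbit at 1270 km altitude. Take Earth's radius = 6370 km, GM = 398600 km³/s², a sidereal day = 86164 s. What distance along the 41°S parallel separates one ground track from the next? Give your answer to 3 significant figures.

2330 km

Semi-major axis a = 6370 + 1270 = 7640 km. Period T = 2π√(a³/μ) = 2π√(7640³/398600) = 6645.9 s = 110.76 min.
Node shift per orbit = (6645.9/86164) × 360° = 27.77°.
Equatorial spacing = 27.77 × 111.2 km/° = 3087 km.
At 41° latitude, spacing = 3087 × cos(41°) = 2330 km.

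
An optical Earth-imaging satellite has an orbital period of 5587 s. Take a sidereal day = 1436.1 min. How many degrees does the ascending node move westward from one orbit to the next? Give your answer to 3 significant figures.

23.3°

During one orbit Earth rotates (5587.0 / 86166) × 360° = 23.34°.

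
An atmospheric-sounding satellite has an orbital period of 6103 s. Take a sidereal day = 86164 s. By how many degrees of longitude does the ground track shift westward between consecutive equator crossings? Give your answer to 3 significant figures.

25.5°

During one orbit Earth rotates (6103.0 / 86164) × 360° = 25.50°.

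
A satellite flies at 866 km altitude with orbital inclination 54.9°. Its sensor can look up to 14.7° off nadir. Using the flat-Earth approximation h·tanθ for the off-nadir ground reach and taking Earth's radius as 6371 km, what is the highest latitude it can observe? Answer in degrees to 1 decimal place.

For a prograde orbit the ground track reaches latitude ±i = ±54.9°.
Sensor half-swath on the ground ≈ 866·tan(14.7°) = 227 km = 2.04° of latitude.
Maximum observable latitude ≈ 54.9 + 2.04 = 56.9°.

56.9°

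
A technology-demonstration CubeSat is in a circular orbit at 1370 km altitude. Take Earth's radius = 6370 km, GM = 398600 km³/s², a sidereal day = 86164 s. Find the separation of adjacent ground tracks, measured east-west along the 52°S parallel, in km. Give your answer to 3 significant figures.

1940 km

Semi-major axis a = 6370 + 1370 = 7740 km. Period T = 2π√(a³/μ) = 2π√(7740³/398600) = 6776.8 s = 112.95 min.
Node shift per orbit = (6776.8/86164) × 360° = 28.31°.
Equatorial spacing = 28.31 × 111.2 km/° = 3148 km.
At 52° latitude, spacing = 3148 × cos(52°) = 1938 km.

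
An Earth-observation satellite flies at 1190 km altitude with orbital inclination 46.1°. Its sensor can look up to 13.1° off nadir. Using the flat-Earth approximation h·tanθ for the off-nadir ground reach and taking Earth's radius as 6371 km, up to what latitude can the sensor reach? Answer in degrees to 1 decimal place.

48.6°

For a prograde orbit the ground track reaches latitude ±i = ±46.1°.
Sensor half-swath on the ground ≈ 1190·tan(13.1°) = 277 km = 2.49° of latitude.
Maximum observable latitude ≈ 46.1 + 2.49 = 48.6°.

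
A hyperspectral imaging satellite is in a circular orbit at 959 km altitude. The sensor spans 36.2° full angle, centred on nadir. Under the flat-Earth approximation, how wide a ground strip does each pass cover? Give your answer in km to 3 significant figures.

Half-angle = 36.2°/2 = 18.1°.
Swath width ≈ 2h·tan(θ/2) = 2 × 959 × tan(18.1°) = 626.9 km.

627 km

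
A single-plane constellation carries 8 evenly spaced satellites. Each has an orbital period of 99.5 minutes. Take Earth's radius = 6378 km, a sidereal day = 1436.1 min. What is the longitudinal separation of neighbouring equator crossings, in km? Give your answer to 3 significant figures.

347 km

T = 99.5 min = 5970.0 s.
Single-satellite node shift = (5970.0/86166) × 360° = 24.94°.
With 8 satellites evenly phased, successive equator crossings are 24.94/8 = 3.118° apart.
That is 3.118 × 111.3 = 347 km at the equator.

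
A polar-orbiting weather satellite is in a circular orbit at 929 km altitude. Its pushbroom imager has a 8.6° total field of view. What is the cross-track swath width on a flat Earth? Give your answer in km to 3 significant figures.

Half-angle = 8.6°/2 = 4.3°.
Swath width ≈ 2h·tan(θ/2) = 2 × 929 × tan(4.3°) = 139.7 km.

140 km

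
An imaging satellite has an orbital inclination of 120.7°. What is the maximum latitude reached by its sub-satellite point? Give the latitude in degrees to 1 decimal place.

Retrograde orbit: the ground track reaches ±(180° − i) = ±(180 − 120.7) = ±59.3°.

59.3°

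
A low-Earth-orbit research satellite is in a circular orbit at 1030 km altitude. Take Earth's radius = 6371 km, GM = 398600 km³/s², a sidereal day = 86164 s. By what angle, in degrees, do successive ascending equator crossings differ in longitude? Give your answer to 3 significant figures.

Semi-major axis a = 6371 + 1030 = 7401 km. Period T = 2π√(a³/μ) = 2π√(7401³/398600) = 6336.5 s = 105.61 min.
During one orbit Earth rotates (6336.5 / 86164) × 360° = 26.47°.

26.5°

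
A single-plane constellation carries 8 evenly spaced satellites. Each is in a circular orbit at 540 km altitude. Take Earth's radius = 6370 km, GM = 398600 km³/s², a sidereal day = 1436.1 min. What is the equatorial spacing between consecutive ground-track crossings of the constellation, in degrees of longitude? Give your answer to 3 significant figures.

2.99°

Semi-major axis a = 6370 + 540 = 6910 km. Period T = 2π√(a³/μ) = 2π√(6910³/398600) = 5716.5 s = 95.27 min.
Single-satellite node shift = (5716.5/86166) × 360° = 23.88°.
With 8 satellites evenly phased, successive equator crossings are 23.88/8 = 2.985° apart.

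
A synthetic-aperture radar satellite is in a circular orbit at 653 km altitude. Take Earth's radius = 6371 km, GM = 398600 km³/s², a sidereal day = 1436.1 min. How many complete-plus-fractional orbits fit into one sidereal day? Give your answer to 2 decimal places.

14.71

Semi-major axis a = 6371 + 653 = 7024 km. Period T = 2π√(a³/μ) = 2π√(7024³/398600) = 5858.5 s = 97.64 min.
Orbits per sidereal day = 86166 / 5858.5 = 14.708.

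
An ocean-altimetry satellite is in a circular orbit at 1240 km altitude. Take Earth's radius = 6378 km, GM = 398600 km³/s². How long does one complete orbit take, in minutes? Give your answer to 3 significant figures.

Semi-major axis a = 6378 + 1240 = 7618 km. Period T = 2π√(a³/μ) = 2π√(7618³/398600) = 6617.2 s = 110.29 min.

110 min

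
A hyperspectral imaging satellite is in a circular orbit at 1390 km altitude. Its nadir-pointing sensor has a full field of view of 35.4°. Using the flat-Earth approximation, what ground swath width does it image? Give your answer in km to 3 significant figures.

Half-angle = 35.4°/2 = 17.7°.
Swath width ≈ 2h·tan(θ/2) = 2 × 1390 × tan(17.7°) = 887.2 km.

887 km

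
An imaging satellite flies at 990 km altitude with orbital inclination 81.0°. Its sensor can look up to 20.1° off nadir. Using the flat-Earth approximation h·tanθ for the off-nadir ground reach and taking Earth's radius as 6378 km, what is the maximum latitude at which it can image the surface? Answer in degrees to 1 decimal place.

84.3°

For a prograde orbit the ground track reaches latitude ±i = ±81.0°.
Sensor half-swath on the ground ≈ 990·tan(20.1°) = 362 km = 3.25° of latitude.
Maximum observable latitude ≈ 81.0 + 3.25 = 84.3°.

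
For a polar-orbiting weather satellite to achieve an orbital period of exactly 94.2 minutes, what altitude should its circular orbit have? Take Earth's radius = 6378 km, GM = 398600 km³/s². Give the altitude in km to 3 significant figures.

T = 94.2 min = 5652.0 s.
From T = 2π√(a³/μ): a = (μ T²/4π²)^(1/3) = (398600 × 5652.0² / 4π²)^(1/3) = 6858 km.
Altitude h = a − R = 6858 − 6378 = 480 km.

480 km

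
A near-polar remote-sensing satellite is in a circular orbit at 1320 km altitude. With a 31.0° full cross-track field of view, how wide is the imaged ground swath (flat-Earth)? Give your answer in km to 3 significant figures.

Half-angle = 31.0°/2 = 15.5°.
Swath width ≈ 2h·tan(θ/2) = 2 × 1320 × tan(15.5°) = 732.1 km.

732 km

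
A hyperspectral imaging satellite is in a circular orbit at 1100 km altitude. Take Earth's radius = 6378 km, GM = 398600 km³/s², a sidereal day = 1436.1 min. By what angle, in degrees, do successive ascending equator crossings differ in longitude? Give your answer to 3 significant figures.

26.9°

Semi-major axis a = 6378 + 1100 = 7478 km. Period T = 2π√(a³/μ) = 2π√(7478³/398600) = 6435.6 s = 107.26 min.
During one orbit Earth rotates (6435.6 / 86166) × 360° = 26.89°.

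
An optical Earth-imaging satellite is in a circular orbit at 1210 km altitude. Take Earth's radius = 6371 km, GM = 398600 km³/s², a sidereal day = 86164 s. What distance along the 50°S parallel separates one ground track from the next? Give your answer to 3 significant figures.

1960 km

Semi-major axis a = 6371 + 1210 = 7581 km. Period T = 2π√(a³/μ) = 2π√(7581³/398600) = 6569.0 s = 109.48 min.
Node shift per orbit = (6569.0/86164) × 360° = 27.45°.
Equatorial spacing = 27.45 × 111.2 km/° = 3052 km.
At 50° latitude, spacing = 3052 × cos(50°) = 1962 km.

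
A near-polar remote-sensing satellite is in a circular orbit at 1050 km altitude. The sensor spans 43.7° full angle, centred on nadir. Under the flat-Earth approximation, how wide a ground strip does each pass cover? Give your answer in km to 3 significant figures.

842 km

Half-angle = 43.7°/2 = 21.85°.
Swath width ≈ 2h·tan(θ/2) = 2 × 1050 × tan(21.85°) = 842.1 km.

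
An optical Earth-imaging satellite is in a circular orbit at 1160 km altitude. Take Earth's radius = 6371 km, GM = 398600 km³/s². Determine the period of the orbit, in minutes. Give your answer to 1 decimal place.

108.4 min

Semi-major axis a = 6371 + 1160 = 7531 km. Period T = 2π√(a³/μ) = 2π√(7531³/398600) = 6504.1 s = 108.40 min.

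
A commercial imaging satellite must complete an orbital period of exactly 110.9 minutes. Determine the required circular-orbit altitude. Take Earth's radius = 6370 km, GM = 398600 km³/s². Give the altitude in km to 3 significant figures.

T = 110.9 min = 6654.0 s.
From T = 2π√(a³/μ): a = (μ T²/4π²)^(1/3) = (398600 × 6654.0² / 4π²)^(1/3) = 7646 km.
Altitude h = a − R = 7646 − 6370 = 1276 km.

1280 km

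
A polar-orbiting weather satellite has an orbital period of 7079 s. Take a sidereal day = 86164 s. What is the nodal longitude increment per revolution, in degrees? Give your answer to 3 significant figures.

During one orbit Earth rotates (7079.0 / 86164) × 360° = 29.58°.

29.6°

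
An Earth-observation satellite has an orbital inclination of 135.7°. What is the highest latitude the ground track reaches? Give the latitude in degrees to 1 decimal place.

44.3°

Retrograde orbit: the ground track reaches ±(180° − i) = ±(180 − 135.7) = ±44.3°.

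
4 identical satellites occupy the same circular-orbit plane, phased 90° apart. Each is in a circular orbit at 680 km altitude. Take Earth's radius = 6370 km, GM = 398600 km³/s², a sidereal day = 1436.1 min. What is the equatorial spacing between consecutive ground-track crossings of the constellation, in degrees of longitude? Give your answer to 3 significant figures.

Semi-major axis a = 6370 + 680 = 7050 km. Period T = 2π√(a³/μ) = 2π√(7050³/398600) = 5891.1 s = 98.18 min.
Single-satellite node shift = (5891.1/86166) × 360° = 24.61°.
With 4 satellites evenly phased, successive equator crossings are 24.61/4 = 6.153° apart.

6.15°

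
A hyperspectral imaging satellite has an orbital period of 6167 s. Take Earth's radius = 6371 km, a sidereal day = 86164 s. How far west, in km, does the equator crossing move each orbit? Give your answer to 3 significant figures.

During one orbit Earth rotates (6167.0 / 86164) × 360° = 25.77°.
At the equator that is 25.77° × (2π·6371/360) km/° = 25.77 × 111.2 = 2865 km.

2870 km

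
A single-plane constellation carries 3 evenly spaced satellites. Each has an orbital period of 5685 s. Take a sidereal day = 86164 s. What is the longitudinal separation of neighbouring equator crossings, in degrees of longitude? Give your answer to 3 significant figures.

Single-satellite node shift = (5685.0/86164) × 360° = 23.75°.
With 3 satellites evenly phased, successive equator crossings are 23.75/3 = 7.917° apart.

7.92°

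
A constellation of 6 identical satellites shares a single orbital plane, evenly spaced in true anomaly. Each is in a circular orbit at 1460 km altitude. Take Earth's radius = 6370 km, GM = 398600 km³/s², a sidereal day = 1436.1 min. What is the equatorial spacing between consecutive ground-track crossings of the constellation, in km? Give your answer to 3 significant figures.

Semi-major axis a = 6370 + 1460 = 7830 km. Period T = 2π√(a³/μ) = 2π√(7830³/398600) = 6895.3 s = 114.92 min.
Single-satellite node shift = (6895.3/86166) × 360° = 28.81°.
With 6 satellites evenly phased, successive equator crossings are 28.81/6 = 4.801° apart.
That is 4.801 × 111.2 = 534 km at the equator.

534 km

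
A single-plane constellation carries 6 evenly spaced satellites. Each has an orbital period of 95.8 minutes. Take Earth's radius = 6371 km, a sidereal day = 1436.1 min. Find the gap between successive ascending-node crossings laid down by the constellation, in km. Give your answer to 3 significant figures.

T = 95.8 min = 5748.0 s.
Single-satellite node shift = (5748.0/86166) × 360° = 24.02°.
With 6 satellites evenly phased, successive equator crossings are 24.02/6 = 4.003° apart.
That is 4.003 × 111.2 = 445 km at the equator.

445 km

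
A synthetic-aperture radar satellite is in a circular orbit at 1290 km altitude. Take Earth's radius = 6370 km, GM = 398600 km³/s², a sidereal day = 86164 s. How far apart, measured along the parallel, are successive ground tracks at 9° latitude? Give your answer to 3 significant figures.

3060 km

Semi-major axis a = 6370 + 1290 = 7660 km. Period T = 2π√(a³/μ) = 2π√(7660³/398600) = 6672.0 s = 111.20 min.
Node shift per orbit = (6672.0/86164) × 360° = 27.88°.
Equatorial spacing = 27.88 × 111.2 km/° = 3099 km.
At 9° latitude, spacing = 3099 × cos(9°) = 3061 km.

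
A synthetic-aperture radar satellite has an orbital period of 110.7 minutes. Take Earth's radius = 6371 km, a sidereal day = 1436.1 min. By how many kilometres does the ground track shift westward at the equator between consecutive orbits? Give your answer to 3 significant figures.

3090 km

T = 110.7 min = 6642.0 s.
During one orbit Earth rotates (6642.0 / 86166) × 360° = 27.75°.
At the equator that is 27.75° × (2π·6371/360) km/° = 27.75 × 111.2 = 3086 km.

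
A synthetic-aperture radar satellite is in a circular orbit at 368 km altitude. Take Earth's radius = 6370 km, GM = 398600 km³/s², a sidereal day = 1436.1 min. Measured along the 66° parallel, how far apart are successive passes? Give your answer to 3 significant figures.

1040 km

Semi-major axis a = 6370 + 368 = 6738 km. Period T = 2π√(a³/μ) = 2π√(6738³/398600) = 5504.4 s = 91.74 min.
Node shift per orbit = (5504.4/86166) × 360° = 23.00°.
Equatorial spacing = 23.00 × 111.2 km/° = 2557 km.
At 66° latitude, spacing = 2557 × cos(66°) = 1040 km.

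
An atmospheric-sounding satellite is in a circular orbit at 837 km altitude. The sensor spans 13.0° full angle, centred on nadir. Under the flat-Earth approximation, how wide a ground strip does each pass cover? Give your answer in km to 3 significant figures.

Half-angle = 13.0°/2 = 6.5°.
Swath width ≈ 2h·tan(θ/2) = 2 × 837 × tan(6.5°) = 190.7 km.

191 km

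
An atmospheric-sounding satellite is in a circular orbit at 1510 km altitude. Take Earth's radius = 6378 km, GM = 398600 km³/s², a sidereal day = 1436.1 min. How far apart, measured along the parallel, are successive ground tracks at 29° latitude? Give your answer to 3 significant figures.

Semi-major axis a = 6378 + 1510 = 7888 km. Period T = 2π√(a³/μ) = 2π√(7888³/398600) = 6972.1 s = 116.20 min.
Node shift per orbit = (6972.1/86166) × 360° = 29.13°.
Equatorial spacing = 29.13 × 111.3 km/° = 3243 km.
At 29° latitude, spacing = 3243 × cos(29°) = 2836 km.

2840 km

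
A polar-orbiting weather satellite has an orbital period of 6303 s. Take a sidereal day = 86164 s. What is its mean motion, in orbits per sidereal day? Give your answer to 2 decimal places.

13.67

Orbits per sidereal day = 86164 / 6303.0 = 13.670.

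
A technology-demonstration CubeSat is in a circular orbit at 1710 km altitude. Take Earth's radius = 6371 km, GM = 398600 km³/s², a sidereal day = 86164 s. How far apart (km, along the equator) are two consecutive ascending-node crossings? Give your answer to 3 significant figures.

Semi-major axis a = 6371 + 1710 = 8081 km. Period T = 2π√(a³/μ) = 2π√(8081³/398600) = 7229.5 s = 120.49 min.
During one orbit Earth rotates (7229.5 / 86164) × 360° = 30.21°.
At the equator that is 30.21° × (2π·6371/360) km/° = 30.21 × 111.2 = 3359 km.

3360 km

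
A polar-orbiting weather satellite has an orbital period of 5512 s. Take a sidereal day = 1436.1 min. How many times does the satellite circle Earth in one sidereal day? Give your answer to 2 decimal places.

15.63

Orbits per sidereal day = 86166 / 5512.0 = 15.632.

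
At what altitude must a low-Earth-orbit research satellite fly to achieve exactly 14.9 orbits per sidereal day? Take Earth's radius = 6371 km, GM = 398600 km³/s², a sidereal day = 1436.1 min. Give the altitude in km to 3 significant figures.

592 km

Required period T = 86166 / 14.9 = 5783.0 s.
From T = 2π√(a³/μ): a = (μ T²/4π²)^(1/3) = (398600 × 5783.0² / 4π²)^(1/3) = 6963 km.
Altitude h = a − R = 6963 − 6371 = 592 km.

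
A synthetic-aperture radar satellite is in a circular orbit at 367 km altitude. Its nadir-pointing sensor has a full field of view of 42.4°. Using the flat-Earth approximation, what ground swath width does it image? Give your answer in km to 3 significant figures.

285 km

Half-angle = 42.4°/2 = 21.2°.
Swath width ≈ 2h·tan(θ/2) = 2 × 367 × tan(21.2°) = 284.7 km.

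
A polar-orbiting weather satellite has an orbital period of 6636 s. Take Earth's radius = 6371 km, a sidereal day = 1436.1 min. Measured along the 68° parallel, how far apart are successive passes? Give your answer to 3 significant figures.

Node shift per orbit = (6636.0/86166) × 360° = 27.73°.
Equatorial spacing = 27.73 × 111.2 km/° = 3083 km.
At 68° latitude, spacing = 3083 × cos(68°) = 1155 km.

1150 km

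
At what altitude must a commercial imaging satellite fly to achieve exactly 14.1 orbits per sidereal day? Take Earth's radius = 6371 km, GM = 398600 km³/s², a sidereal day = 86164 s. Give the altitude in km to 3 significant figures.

853 km

Required period T = 86164 / 14.1 = 6110.9 s.
From T = 2π√(a³/μ): a = (μ T²/4π²)^(1/3) = (398600 × 6110.9² / 4π²)^(1/3) = 7224 km.
Altitude h = a − R = 7224 − 6371 = 853 km.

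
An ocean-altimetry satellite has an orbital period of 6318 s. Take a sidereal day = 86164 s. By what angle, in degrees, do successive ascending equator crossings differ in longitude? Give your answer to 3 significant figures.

26.4°

During one orbit Earth rotates (6318.0 / 86164) × 360° = 26.40°.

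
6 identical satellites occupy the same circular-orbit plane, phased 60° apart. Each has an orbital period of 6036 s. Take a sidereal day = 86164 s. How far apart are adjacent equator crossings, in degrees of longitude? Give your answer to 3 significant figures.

Single-satellite node shift = (6036.0/86164) × 360° = 25.22°.
With 6 satellites evenly phased, successive equator crossings are 25.22/6 = 4.203° apart.

4.20°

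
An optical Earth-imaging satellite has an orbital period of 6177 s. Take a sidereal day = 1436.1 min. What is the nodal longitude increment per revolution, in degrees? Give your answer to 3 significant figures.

During one orbit Earth rotates (6177.0 / 86166) × 360° = 25.81°.

25.8°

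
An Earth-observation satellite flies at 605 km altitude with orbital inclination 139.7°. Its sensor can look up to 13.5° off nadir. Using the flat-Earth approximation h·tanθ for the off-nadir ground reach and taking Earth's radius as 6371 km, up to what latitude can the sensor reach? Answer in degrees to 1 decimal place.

Retrograde orbit: the ground track reaches ±(180° − i) = ±(180 − 139.7) = ±40.3°.
Sensor half-swath on the ground ≈ 605·tan(13.5°) = 145 km = 1.31° of latitude.
Maximum observable latitude ≈ 40.3 + 1.31 = 41.6°.

41.6°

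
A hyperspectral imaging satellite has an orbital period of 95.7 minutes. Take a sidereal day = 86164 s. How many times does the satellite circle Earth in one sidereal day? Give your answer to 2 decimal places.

T = 95.7 min = 5742.0 s.
Orbits per sidereal day = 86164 / 5742.0 = 15.006.

15.01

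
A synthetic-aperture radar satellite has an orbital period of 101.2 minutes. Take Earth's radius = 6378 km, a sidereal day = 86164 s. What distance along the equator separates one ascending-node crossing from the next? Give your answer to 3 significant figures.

2820 km

T = 101.2 min = 6072.0 s.
During one orbit Earth rotates (6072.0 / 86164) × 360° = 25.37°.
At the equator that is 25.37° × (2π·6378/360) km/° = 25.37 × 111.3 = 2824 km.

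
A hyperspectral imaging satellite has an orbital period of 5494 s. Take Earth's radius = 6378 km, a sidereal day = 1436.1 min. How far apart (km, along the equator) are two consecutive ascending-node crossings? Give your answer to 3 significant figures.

During one orbit Earth rotates (5494.0 / 86166) × 360° = 22.95°.
At the equator that is 22.95° × (2π·6378/360) km/° = 22.95 × 111.3 = 2555 km.

2560 km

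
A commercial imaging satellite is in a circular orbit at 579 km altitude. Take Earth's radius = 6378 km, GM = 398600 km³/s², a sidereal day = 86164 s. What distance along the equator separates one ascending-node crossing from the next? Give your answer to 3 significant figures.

Semi-major axis a = 6378 + 579 = 6957 km. Period T = 2π√(a³/μ) = 2π√(6957³/398600) = 5774.9 s = 96.25 min.
During one orbit Earth rotates (5774.9 / 86164) × 360° = 24.13°.
At the equator that is 24.13° × (2π·6378/360) km/° = 24.13 × 111.3 = 2686 km.

2690 km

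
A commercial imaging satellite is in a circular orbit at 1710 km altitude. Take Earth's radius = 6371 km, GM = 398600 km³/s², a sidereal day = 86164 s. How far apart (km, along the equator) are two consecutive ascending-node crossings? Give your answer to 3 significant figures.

3360 km

Semi-major axis a = 6371 + 1710 = 8081 km. Period T = 2π√(a³/μ) = 2π√(8081³/398600) = 7229.5 s = 120.49 min.
During one orbit Earth rotates (7229.5 / 86164) × 360° = 30.21°.
At the equator that is 30.21° × (2π·6371/360) km/° = 30.21 × 111.2 = 3359 km.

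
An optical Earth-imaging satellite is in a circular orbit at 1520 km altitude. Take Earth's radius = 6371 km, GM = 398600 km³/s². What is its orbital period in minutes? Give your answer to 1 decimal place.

116.3 min

Semi-major axis a = 6371 + 1520 = 7891 km. Period T = 2π√(a³/μ) = 2π√(7891³/398600) = 6976.0 s = 116.27 min.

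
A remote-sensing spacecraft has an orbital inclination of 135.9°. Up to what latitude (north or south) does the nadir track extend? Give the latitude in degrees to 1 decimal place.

44.1°

Retrograde orbit: the ground track reaches ±(180° − i) = ±(180 − 135.9) = ±44.1°.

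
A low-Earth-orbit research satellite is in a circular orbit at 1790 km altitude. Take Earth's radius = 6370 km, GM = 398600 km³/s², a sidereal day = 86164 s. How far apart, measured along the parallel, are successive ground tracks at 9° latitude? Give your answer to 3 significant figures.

3370 km

Semi-major axis a = 6370 + 1790 = 8160 km. Period T = 2π√(a³/μ) = 2π√(8160³/398600) = 7335.8 s = 122.26 min.
Node shift per orbit = (7335.8/86164) × 360° = 30.65°.
Equatorial spacing = 30.65 × 111.2 km/° = 3408 km.
At 9° latitude, spacing = 3408 × cos(9°) = 3366 km.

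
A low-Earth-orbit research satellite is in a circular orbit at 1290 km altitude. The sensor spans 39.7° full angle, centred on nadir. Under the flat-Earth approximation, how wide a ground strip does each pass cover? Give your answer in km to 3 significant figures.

Half-angle = 39.7°/2 = 19.85°.
Swath width ≈ 2h·tan(θ/2) = 2 × 1290 × tan(19.85°) = 931.4 km.

931 km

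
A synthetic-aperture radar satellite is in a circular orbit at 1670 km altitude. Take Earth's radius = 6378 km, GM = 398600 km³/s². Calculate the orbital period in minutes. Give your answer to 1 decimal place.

Semi-major axis a = 6378 + 1670 = 8048 km. Period T = 2π√(a³/μ) = 2π√(8048³/398600) = 7185.3 s = 119.75 min.

119.8 min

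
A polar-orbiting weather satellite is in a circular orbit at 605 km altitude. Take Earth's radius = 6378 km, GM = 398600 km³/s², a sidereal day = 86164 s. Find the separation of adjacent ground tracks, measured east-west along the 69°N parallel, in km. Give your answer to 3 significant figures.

968 km

Semi-major axis a = 6378 + 605 = 6983 km. Period T = 2π√(a³/μ) = 2π√(6983³/398600) = 5807.3 s = 96.79 min.
Node shift per orbit = (5807.3/86164) × 360° = 24.26°.
Equatorial spacing = 24.26 × 111.3 km/° = 2701 km.
At 69° latitude, spacing = 2701 × cos(69°) = 968 km.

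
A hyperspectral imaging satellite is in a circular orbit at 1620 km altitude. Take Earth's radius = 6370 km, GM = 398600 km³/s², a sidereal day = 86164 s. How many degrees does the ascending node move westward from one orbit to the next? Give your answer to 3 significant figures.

29.7°

Semi-major axis a = 6370 + 1620 = 7990 km. Period T = 2π√(a³/μ) = 2π√(7990³/398600) = 7107.7 s = 118.46 min.
During one orbit Earth rotates (7107.7 / 86164) × 360° = 29.70°.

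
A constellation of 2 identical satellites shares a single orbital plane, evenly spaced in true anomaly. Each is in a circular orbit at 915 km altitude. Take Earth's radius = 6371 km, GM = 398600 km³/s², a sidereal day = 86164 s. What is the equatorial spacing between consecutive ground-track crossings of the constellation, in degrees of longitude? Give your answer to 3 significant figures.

12.9°

Semi-major axis a = 6371 + 915 = 7286 km. Period T = 2π√(a³/μ) = 2π√(7286³/398600) = 6189.3 s = 103.16 min.
Single-satellite node shift = (6189.3/86164) × 360° = 25.86°.
With 2 satellites evenly phased, successive equator crossings are 25.86/2 = 12.930° apart.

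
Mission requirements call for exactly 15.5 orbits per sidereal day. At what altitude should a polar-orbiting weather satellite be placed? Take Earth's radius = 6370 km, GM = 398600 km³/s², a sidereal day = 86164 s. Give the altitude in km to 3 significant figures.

Required period T = 86164 / 15.5 = 5559.0 s.
From T = 2π√(a³/μ): a = (μ T²/4π²)^(1/3) = (398600 × 5559.0² / 4π²)^(1/3) = 6782 km.
Altitude h = a − R = 6782 − 6370 = 412 km.

412 km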